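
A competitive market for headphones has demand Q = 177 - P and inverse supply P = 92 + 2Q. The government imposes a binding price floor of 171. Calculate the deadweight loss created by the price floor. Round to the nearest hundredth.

Rewriting demand in inverse form: P = 177 - Q.
Without the control, 177 - Q = 92 + 2Q so Q* = 28.3333 and P* = 148.6667.
At P = 171, buyers demand (177 - 171)/1 = 6 while sellers would supply more, so the quantity traded is 6 at price 171.
At Q = 6 the demand price is 171 and the supply price is 104. Deadweight loss is the triangle between the curves from 6 to 28.3333: (1/2)(171 - 104)(28.3333 - 6) = 748.1667.

748.17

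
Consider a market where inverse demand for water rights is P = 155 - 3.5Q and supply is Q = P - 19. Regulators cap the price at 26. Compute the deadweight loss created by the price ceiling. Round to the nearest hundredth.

1213.36

Rewriting supply in inverse form: P = 19 + Q.
Free-market equilibrium: 155 - 3.5Q = 19 + Q gives Q* = 30.2222, P* = 49.2222.
At P = 26, sellers supply (26 - 19)/1 = 7 while buyers want more, so the quantity traded is 7 at price 26.
At Q = 7 the demand price is 130.5 and the supply price is 26. Deadweight loss is the triangle between the curves from 7 to 30.2222: (1/2)(130.5 - 26)(30.2222 - 7) = 1213.3611.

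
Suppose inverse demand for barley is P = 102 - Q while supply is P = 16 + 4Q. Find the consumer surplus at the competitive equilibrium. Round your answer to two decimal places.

Set 102 - Q = 16 + 4Q, which gives 86 = 5Q, so Q* = 17.2 and P* = 102 - (17.2) = 84.8.
CS is the area between the demand curve and P* from 0 to Q*: (1/2)(17.2)(17.2) = 147.92.

147.92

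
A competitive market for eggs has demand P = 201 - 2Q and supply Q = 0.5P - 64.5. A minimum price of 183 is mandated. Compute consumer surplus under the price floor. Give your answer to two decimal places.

Rewriting supply in inverse form: P = 129 + 2Q.
Without the control, 201 - 2Q = 129 + 2Q so Q* = 18 and P* = 165.
At the floor price 183, quantity demanded is (201 - 183)/2 = 9; demand is the short side, so Q = 9 trades at P = 183.
CS is the triangle under demand above 183: (1/2)(9)(201 - 183) = 81.

81.00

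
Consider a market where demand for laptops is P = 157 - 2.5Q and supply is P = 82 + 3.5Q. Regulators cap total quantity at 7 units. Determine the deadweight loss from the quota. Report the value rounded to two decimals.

Unrestricted equilibrium: Q* = (157 - 82)/(2.5 + 3.5) = 12.5.
At Q = 7 the demand price is 157 - 2.5(7) = 139.5 and the supply price is 82 + 3.5(7) = 106.5.
Deadweight loss is the triangle between the curves from 7 to 12.5: (1/2)(139.5 - 106.5)(12.5 - 7) = 90.75.

90.75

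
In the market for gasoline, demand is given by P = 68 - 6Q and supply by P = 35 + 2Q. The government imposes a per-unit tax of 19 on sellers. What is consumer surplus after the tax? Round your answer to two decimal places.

Pre-tax equilibrium: 68 - 6Q = 35 + 2Q gives Q* = 4.125, P* = 43.25.
With the tax, sellers need 19 more per unit: 68 - 6Q = 35 + 2Q + 19, so Q_t = 1.75. Buyers pay P_b = 57.5; sellers receive P_s = P_b - 19 = 38.5.
Consumer surplus is the triangle under demand above P_b: (1/2)(1.75)(68 - 57.5) = 9.1875.

9.19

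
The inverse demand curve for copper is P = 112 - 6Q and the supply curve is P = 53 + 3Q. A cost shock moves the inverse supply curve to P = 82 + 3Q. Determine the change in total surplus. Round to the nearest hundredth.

Initial equilibrium: Q_0 = 6.5556, P_0 = 72.6667; CS_0 = (1/2)(6.5556)(39.3333) = 128.9259, PS_0 = (1/2)(6.5556)(19.6667) = 64.463.
New equilibrium: 112 - 6Q = 82 + 3Q gives Q_1 = 3.3333, P_1 = 92; CS_1 = 33.3333, PS_1 = 16.6667.
Change in total surplus = (33.3333 + 16.6667) - (128.9259 + 64.463) = -143.3889.

-143.39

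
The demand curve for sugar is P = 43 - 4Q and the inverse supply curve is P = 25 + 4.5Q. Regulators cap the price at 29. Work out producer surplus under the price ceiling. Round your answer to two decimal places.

Free-market equilibrium: 43 - 4Q = 25 + 4.5Q gives Q* = 2.1176, P* = 34.5294.
At the ceiling price 29, quantity supplied is (29 - 25)/4.5 = 0.8889; supply is the short side, so Q = 0.8889 trades at P = 29.
PS is the triangle above supply below 29: (1/2)(0.8889)(29 - 25) = 1.7778.

1.78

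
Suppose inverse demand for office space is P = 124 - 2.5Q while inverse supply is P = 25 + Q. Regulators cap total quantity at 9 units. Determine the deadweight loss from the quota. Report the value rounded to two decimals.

650.89

Without the quota, 124 - 2.5Q = 25 + Q gives Q* = 28.2857.
At Q = 9 the demand price is 124 - 2.5(9) = 101.5 and the supply price is 25 + (9) = 34.
Deadweight loss is the triangle between the curves from 9 to 28.2857: (1/2)(101.5 - 34)(28.2857 - 9) = 650.8929.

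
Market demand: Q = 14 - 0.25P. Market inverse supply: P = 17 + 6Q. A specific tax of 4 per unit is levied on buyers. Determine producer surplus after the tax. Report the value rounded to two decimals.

36.75

Rewriting demand in inverse form: P = 56 - 4Q.
Without the tax, 56 - 4Q = 17 + 6Q so Q* = 3.9 and P* = 40.4.
A tax on buyers shifts demand down by 4: (56 - 4) - 4Q = 17 + 6Q, so Q_t = 3.5. Buyers pay P_b = 42; sellers receive P_s = P_b - 4 = 38.
PS = (1/2)(Q_t)(P_s - 17) = (1/2)(3.5)(21) = 36.75.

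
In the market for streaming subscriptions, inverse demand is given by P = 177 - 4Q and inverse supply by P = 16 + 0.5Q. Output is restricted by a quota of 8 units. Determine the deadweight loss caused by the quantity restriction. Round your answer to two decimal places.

Unrestricted equilibrium: Q* = (177 - 16)/(4 + 0.5) = 35.7778.
At Q = 8 the demand price is 177 - 4(8) = 145 and the supply price is 16 + 0.5(8) = 20.
DWL = (1/2)(gap between curves at 8) x (Q* - 8) = (1/2)(125)(27.7778) = 1736.1111.

1736.11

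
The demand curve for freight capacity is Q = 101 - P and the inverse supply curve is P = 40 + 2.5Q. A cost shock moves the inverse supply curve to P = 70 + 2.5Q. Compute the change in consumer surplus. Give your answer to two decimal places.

Rewriting demand in inverse form: P = 101 - Q.
Initial equilibrium: Q_0 = 17.4286, P_0 = 83.5714; CS_0 = (1/2)(17.4286)(17.4286) = 151.8776, PS_0 = (1/2)(17.4286)(43.5714) = 379.6939.
New equilibrium: 101 - Q = 70 + 2.5Q gives Q_1 = 8.8571, P_1 = 92.1429; CS_1 = 39.2245, PS_1 = 98.0612.
Change in consumer surplus = 39.2245 - 151.8776 = -112.6531.

-112.65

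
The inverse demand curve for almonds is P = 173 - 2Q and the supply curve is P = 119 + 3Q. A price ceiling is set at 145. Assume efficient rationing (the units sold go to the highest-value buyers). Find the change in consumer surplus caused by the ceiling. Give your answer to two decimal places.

50.92

Free-market equilibrium: 173 - 2Q = 119 + 3Q gives Q* = 10.8, P* = 151.4.
At P = 145, sellers supply (145 - 119)/3 = 8.6667 while buyers want more, so the quantity traded is 8.6667 at price 145.
CS goes from (1/2)(10.8)(21.6) = 116.64 to 167.5556 (computed as (173 - 145)(8.6667) - (1/2)(2)(8.6667)^2), a change of 50.9156.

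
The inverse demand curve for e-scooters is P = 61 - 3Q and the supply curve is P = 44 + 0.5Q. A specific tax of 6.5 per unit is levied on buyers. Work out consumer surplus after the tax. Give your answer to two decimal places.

13.50

Pre-tax equilibrium: 61 - 3Q = 44 + 0.5Q gives Q* = 4.8571, P* = 46.4286.
With the tax, buyers' net willingness to pay falls by 6.5: (61 - 6.5) - 3Q = 44 + 0.5Q, so Q_t = 3. Buyers pay P_b = 52; sellers receive P_s = P_b - 6.5 = 45.5.
CS = (1/2)(Q_t)(61 - P_b) = (1/2)(3)(9) = 13.5.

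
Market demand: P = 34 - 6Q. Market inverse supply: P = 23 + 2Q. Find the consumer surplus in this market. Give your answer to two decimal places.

5.67

Equilibrium: 34 - 6Q = 23 + 2Q, so Q* = 1.375 and P* = 25.75.
The demand choke price is 34, so CS = (1/2)(Q*)(34 - P*) = (1/2)(1.375)(8.25) = 5.6719.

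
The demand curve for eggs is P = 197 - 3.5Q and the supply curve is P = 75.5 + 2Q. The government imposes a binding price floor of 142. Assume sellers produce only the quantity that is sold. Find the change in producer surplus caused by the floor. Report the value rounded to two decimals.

Without the control, 197 - 3.5Q = 75.5 + 2Q so Q* = 22.0909 and P* = 119.6818.
At P = 142, buyers demand (197 - 142)/3.5 = 15.7143 while sellers would supply more, so the quantity traded is 15.7143 at price 142.
PS goes from (1/2)(22.0909)(44.1818) = 488.0083 to 798.0612 (computed as (142 - 75.5)(15.7143) - (1/2)(2)(15.7143)^2), a change of 310.053.

310.05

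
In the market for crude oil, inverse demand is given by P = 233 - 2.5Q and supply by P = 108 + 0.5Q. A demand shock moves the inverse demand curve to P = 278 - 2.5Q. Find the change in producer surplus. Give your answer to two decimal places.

Initial equilibrium: Q_0 = 41.6667, P_0 = 128.8333; CS_0 = (1/2)(41.6667)(104.1667) = 2170.1389, PS_0 = (1/2)(41.6667)(20.8333) = 434.0278.
New equilibrium: 278 - 2.5Q = 108 + 0.5Q gives Q_1 = 56.6667, P_1 = 136.3333; CS_1 = 4013.8889, PS_1 = 802.7778.
Change in producer surplus = 802.7778 - 434.0278 = 368.75.

368.75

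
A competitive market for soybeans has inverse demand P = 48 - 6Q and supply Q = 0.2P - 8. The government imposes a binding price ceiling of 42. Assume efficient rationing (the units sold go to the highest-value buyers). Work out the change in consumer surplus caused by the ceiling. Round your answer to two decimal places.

0.33

Rewriting supply in inverse form: P = 40 + 5Q.
Without the control, 48 - 6Q = 40 + 5Q so Q* = 0.7273 and P* = 43.6364.
At the ceiling price 42, quantity supplied is (42 - 40)/5 = 0.4; supply is the short side, so Q = 0.4 trades at P = 42.
CS goes from (1/2)(0.7273)(4.3636) = 1.5868 to 1.92 (computed as (48 - 42)(0.4) - (1/2)(6)(0.4)^2), a change of 0.3332.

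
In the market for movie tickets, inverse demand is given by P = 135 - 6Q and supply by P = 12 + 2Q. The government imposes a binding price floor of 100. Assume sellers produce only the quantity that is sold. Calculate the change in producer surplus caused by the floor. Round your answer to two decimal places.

Free-market equilibrium: 135 - 6Q = 12 + 2Q gives Q* = 15.375, P* = 42.75.
At the floor price 100, quantity demanded is (135 - 100)/6 = 5.8333; demand is the short side, so Q = 5.8333 trades at P = 100.
PS goes from (1/2)(15.375)(30.75) = 236.3906 to 479.3056 (computed as (100 - 12)(5.8333) - (1/2)(2)(5.8333)^2), a change of 242.9149.

242.91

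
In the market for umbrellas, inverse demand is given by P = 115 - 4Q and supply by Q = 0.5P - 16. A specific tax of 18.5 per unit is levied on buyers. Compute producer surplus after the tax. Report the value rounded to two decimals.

115.56

Rewriting supply in inverse form: P = 32 + 2Q.
Pre-tax equilibrium: 115 - 4Q = 32 + 2Q gives Q* = 13.8333, P* = 59.6667.
With the tax, buyers' net willingness to pay falls by 18.5: (115 - 18.5) - 4Q = 32 + 2Q, so Q_t = 10.75. Buyers pay P_b = 72; sellers receive P_s = P_b - 18.5 = 53.5.
Producer surplus is the triangle above supply below P_s: (1/2)(10.75)(53.5 - 32) = 115.5625.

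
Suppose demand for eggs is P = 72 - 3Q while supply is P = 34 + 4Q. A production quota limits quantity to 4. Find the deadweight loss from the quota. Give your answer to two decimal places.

Without the quota, 72 - 3Q = 34 + 4Q gives Q* = 5.4286.
At Q = 4 the demand price is 72 - 3(4) = 60 and the supply price is 34 + 4(4) = 50.
DWL = (1/2)(gap between curves at 4) x (Q* - 4) = (1/2)(10)(1.4286) = 7.1429.

7.14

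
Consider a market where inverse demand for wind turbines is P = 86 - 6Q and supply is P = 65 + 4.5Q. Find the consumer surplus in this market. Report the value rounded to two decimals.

Equilibrium: 86 - 6Q = 65 + 4.5Q, so Q* = 2 and P* = 74.
CS is the area between the demand curve and P* from 0 to Q*: (1/2)(2)(12) = 12.

12.00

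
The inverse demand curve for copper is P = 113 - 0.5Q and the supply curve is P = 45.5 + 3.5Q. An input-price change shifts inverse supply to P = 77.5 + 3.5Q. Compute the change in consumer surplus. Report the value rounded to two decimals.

-51.50

Initial equilibrium: Q_0 = 16.875, P_0 = 104.5625; CS_0 = (1/2)(16.875)(8.4375) = 71.1914, PS_0 = (1/2)(16.875)(59.0625) = 498.3398.
New equilibrium: 113 - 0.5Q = 77.5 + 3.5Q gives Q_1 = 8.875, P_1 = 108.5625; CS_1 = 19.6914, PS_1 = 137.8398.
Change in consumer surplus = 19.6914 - 71.1914 = -51.5.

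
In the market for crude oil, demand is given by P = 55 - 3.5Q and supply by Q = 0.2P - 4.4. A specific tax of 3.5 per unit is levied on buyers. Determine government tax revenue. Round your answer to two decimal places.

12.15

Rewriting supply in inverse form: P = 22 + 5Q.
Pre-tax equilibrium: 55 - 3.5Q = 22 + 5Q gives Q* = 3.8824, P* = 41.4118.
A tax on buyers shifts demand down by 3.5: (55 - 3.5) - 3.5Q = 22 + 5Q, so Q_t = 3.4706. Buyers pay P_b = 42.8529; sellers receive P_s = P_b - 3.5 = 39.3529.
Tax revenue = t x Q_t = 3.5 x 3.4706 = 12.1471.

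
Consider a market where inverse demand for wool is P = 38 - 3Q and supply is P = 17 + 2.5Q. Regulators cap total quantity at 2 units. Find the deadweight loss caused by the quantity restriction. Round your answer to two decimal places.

9.09

Unrestricted equilibrium: Q* = (38 - 17)/(3 + 2.5) = 3.8182.
At Q = 2 the demand price is 38 - 3(2) = 32 and the supply price is 17 + 2.5(2) = 22.
DWL = (1/2)(gap between curves at 2) x (Q* - 2) = (1/2)(10)(1.8182) = 9.0909.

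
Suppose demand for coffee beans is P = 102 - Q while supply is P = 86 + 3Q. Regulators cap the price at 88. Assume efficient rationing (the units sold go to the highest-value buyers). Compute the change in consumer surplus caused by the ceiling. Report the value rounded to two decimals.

1.11

Free-market equilibrium: 102 - Q = 86 + 3Q gives Q* = 4, P* = 98.
At P = 88, sellers supply (88 - 86)/3 = 0.6667 while buyers want more, so the quantity traded is 0.6667 at price 88.
CS goes from (1/2)(4)(4) = 8 to 9.1111 (computed as (102 - 88)(0.6667) - (1/2)(1)(0.6667)^2), a change of 1.1111.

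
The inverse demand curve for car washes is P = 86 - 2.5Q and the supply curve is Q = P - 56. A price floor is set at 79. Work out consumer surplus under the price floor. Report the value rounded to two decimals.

Rewriting supply in inverse form: P = 56 + Q.
Without the control, 86 - 2.5Q = 56 + Q so Q* = 8.5714 and P* = 64.5714.
At P = 79, buyers demand (86 - 79)/2.5 = 2.8 while sellers would supply more, so the quantity traded is 2.8 at price 79.
CS is the triangle under demand above 79: (1/2)(2.8)(86 - 79) = 9.8.

9.80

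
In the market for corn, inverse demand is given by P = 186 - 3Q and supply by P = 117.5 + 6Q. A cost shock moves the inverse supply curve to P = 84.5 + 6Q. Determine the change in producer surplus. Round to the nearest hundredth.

Initial equilibrium: Q_0 = 7.6111, P_0 = 163.1667; CS_0 = (1/2)(7.6111)(22.8333) = 86.8935, PS_0 = (1/2)(7.6111)(45.6667) = 173.787.
New equilibrium: 186 - 3Q = 84.5 + 6Q gives Q_1 = 11.2778, P_1 = 152.1667; CS_1 = 190.7824, PS_1 = 381.5648.
Change in producer surplus = 381.5648 - 173.787 = 207.7778.

207.78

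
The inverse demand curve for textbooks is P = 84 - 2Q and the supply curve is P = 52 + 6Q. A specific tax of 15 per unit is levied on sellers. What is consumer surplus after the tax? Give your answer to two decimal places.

4.52

Without the tax, 84 - 2Q = 52 + 6Q so Q* = 4 and P* = 76.
A tax on sellers shifts supply up by 15: 84 - 2Q = 52 + 6Q + 15, so Q_t = 2.125. Buyers pay P_b = 79.75; sellers receive P_s = P_b - 15 = 64.75.
Consumer surplus is the triangle under demand above P_b: (1/2)(2.125)(84 - 79.75) = 4.5156.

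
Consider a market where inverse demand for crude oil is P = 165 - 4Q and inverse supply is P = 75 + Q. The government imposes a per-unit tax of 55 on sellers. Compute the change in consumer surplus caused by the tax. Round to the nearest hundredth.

-550.00

Without the tax, 165 - 4Q = 75 + Q so Q* = 18 and P* = 93.
A tax on sellers shifts supply up by 55: 165 - 4Q = 75 + Q + 55, so Q_t = 7. Buyers pay P_b = 137; sellers receive P_s = P_b - 55 = 82.
Consumers lose the trapezoid between P* and P_b out to Q_t plus the triangle from Q_t to Q*: change in CS = 98 - 648 = -550.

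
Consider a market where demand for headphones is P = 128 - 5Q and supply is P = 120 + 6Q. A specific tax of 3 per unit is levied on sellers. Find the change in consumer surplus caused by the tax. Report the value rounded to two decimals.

Without the tax, 128 - 5Q = 120 + 6Q so Q* = 0.7273 and P* = 124.3636.
With the tax, sellers need 3 more per unit: 128 - 5Q = 120 + 6Q + 3, so Q_t = 0.4545. Buyers pay P_b = 125.7273; sellers receive P_s = P_b - 3 = 122.7273.
Consumers lose the trapezoid between P* and P_b out to Q_t plus the triangle from Q_t to Q*: change in CS = 0.5165 - 1.3223 = -0.8058.

-0.81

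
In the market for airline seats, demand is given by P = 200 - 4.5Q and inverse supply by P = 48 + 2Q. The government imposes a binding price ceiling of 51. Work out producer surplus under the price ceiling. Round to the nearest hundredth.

Without the control, 200 - 4.5Q = 48 + 2Q so Q* = 23.3846 and P* = 94.7692.
At the ceiling price 51, quantity supplied is (51 - 48)/2 = 1.5; supply is the short side, so Q = 1.5 trades at P = 51.
PS is the triangle above supply below 51: (1/2)(1.5)(51 - 48) = 2.25.

2.25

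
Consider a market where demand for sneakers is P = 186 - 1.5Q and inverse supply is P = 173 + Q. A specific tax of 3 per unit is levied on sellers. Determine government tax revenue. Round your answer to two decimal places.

12.00

Pre-tax equilibrium: 186 - 1.5Q = 173 + Q gives Q* = 5.2, P* = 178.2.
A tax on sellers shifts supply up by 3: 186 - 1.5Q = 173 + Q + 3, so Q_t = 4. Buyers pay P_b = 180; sellers receive P_s = P_b - 3 = 177.
Revenue is the tax times quantity traded: 3 x 4 = 12.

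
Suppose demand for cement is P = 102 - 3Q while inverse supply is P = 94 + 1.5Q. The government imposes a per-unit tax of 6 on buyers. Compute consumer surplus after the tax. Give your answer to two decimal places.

0.30

Pre-tax equilibrium: 102 - 3Q = 94 + 1.5Q gives Q* = 1.7778, P* = 96.6667.
With the tax, buyers' net willingness to pay falls by 6: (102 - 6) - 3Q = 94 + 1.5Q, so Q_t = 0.4444. Buyers pay P_b = 100.6667; sellers receive P_s = P_b - 6 = 94.6667.
Consumer surplus is the triangle under demand above P_b: (1/2)(0.4444)(102 - 100.6667) = 0.2963.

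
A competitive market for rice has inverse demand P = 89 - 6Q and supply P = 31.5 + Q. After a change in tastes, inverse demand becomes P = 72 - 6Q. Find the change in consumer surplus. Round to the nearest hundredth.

-102.00

Initial equilibrium: Q_0 = 8.2143, P_0 = 39.7143; CS_0 = (1/2)(8.2143)(49.2857) = 202.4235, PS_0 = (1/2)(8.2143)(8.2143) = 33.7372.
New equilibrium: 72 - 6Q = 31.5 + Q gives Q_1 = 5.7857, P_1 = 37.2857; CS_1 = 100.4235, PS_1 = 16.7372.
Change in consumer surplus = 100.4235 - 202.4235 = -102.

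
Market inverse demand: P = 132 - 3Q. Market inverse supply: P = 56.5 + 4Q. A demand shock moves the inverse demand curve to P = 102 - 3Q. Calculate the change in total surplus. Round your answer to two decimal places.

-259.29

Initial equilibrium: Q_0 = 10.7857, P_0 = 99.6429; CS_0 = (1/2)(10.7857)(32.3571) = 174.4974, PS_0 = (1/2)(10.7857)(43.1429) = 232.6633.
New equilibrium: 102 - 3Q = 56.5 + 4Q gives Q_1 = 6.5, P_1 = 82.5; CS_1 = 63.375, PS_1 = 84.5.
Change in total surplus = (63.375 + 84.5) - (174.4974 + 232.6633) = -259.2857.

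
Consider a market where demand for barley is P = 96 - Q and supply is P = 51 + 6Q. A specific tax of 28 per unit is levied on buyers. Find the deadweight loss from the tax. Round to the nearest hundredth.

Without the tax, 96 - Q = 51 + 6Q so Q* = 6.4286 and P* = 89.5714.
A tax on buyers shifts demand down by 28: (96 - 28) - Q = 51 + 6Q, so Q_t = 2.4286. Buyers pay P_b = 93.5714; sellers receive P_s = P_b - 28 = 65.5714.
Deadweight loss is the triangle between the curves from Q_t to Q*: (1/2)(6.4286 - 2.4286)(28) = 56.

56.00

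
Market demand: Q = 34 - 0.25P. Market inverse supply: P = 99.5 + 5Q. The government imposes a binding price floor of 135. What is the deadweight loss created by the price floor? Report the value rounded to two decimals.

65.17

Rewriting demand in inverse form: P = 136 - 4Q.
Free-market equilibrium: 136 - 4Q = 99.5 + 5Q gives Q* = 4.0556, P* = 119.7778.
At P = 135, buyers demand (136 - 135)/4 = 0.25 while sellers would supply more, so the quantity traded is 0.25 at price 135.
At Q = 0.25 the demand price is 135 and the supply price is 100.75. Deadweight loss is the triangle between the curves from 0.25 to 4.0556: (1/2)(135 - 100.75)(4.0556 - 0.25) = 65.1701.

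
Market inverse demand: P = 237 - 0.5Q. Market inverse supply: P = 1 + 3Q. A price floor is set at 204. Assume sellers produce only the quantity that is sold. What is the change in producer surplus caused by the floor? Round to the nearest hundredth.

Without the control, 237 - 0.5Q = 1 + 3Q so Q* = 67.4286 and P* = 203.2857.
At the floor price 204, quantity demanded is (237 - 204)/0.5 = 66; demand is the short side, so Q = 66 trades at P = 204.
PS goes from (1/2)(67.4286)(202.2857) = 6819.9184 to 6864 (computed as (204 - 1)(66) - (1/2)(3)(66)^2), a change of 44.0816.

44.08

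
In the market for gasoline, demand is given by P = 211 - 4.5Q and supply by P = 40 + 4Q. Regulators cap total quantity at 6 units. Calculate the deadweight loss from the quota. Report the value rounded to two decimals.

Unrestricted equilibrium: Q* = (211 - 40)/(4.5 + 4) = 20.1176.
At Q = 6 the demand price is 211 - 4.5(6) = 184 and the supply price is 40 + 4(6) = 64.
Deadweight loss is the triangle between the curves from 6 to 20.1176: (1/2)(184 - 64)(20.1176 - 6) = 847.0588.

847.06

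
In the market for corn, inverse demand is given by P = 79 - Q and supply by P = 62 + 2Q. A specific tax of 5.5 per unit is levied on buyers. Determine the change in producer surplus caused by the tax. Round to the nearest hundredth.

-17.42

Pre-tax equilibrium: 79 - Q = 62 + 2Q gives Q* = 5.6667, P* = 73.3333.
With the tax, buyers' net willingness to pay falls by 5.5: (79 - 5.5) - Q = 62 + 2Q, so Q_t = 3.8333. Buyers pay P_b = 75.1667; sellers receive P_s = P_b - 5.5 = 69.6667.
PS falls from (1/2)(5.6667)(11.3333) = 32.1111 to (1/2)(3.8333)(7.6667) = 14.6944, a change of -17.4167.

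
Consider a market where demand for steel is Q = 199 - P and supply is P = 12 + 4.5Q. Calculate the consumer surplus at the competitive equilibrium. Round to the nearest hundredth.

Rewriting demand in inverse form: P = 199 - Q.
Set 199 - Q = 12 + 4.5Q, which gives 187 = 5.5Q, so Q* = 34 and P* = 199 - (34) = 165.
The demand choke price is 199, so CS = (1/2)(Q*)(199 - P*) = (1/2)(34)(34) = 578.

578.00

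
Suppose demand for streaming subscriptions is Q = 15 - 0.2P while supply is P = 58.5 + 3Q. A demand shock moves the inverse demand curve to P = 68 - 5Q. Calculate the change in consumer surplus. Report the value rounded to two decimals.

Rewriting demand in inverse form: P = 75 - 5Q.
Initial equilibrium: Q_0 = 2.0625, P_0 = 64.6875; CS_0 = (1/2)(2.0625)(10.3125) = 10.6348, PS_0 = (1/2)(2.0625)(6.1875) = 6.3809.
New equilibrium: 68 - 5Q = 58.5 + 3Q gives Q_1 = 1.1875, P_1 = 62.0625; CS_1 = 3.5254, PS_1 = 2.1152.
Change in consumer surplus = 3.5254 - 10.6348 = -7.1094.

-7.11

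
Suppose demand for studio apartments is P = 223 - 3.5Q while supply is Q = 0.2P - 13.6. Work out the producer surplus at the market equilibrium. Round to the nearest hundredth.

Rewriting supply in inverse form: P = 68 + 5Q.
Set 223 - 3.5Q = 68 + 5Q, which gives 155 = 8.5Q, so Q* = 18.2353 and P* = 223 - 3.5(18.2353) = 159.1765.
Producer surplus is the triangle above supply below P*: (1/2)(18.2353)(159.1765 - 68) = (1/2)(18.2353)(91.1765) = 831.3149.

831.31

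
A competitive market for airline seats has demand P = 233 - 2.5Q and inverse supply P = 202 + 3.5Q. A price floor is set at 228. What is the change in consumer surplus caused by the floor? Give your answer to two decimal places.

Free-market equilibrium: 233 - 2.5Q = 202 + 3.5Q gives Q* = 5.1667, P* = 220.0833.
At the floor price 228, quantity demanded is (233 - 228)/2.5 = 2; demand is the short side, so Q = 2 trades at P = 228.
CS goes from (1/2)(5.1667)(12.9167) = 33.3681 to 5 (computed as (233 - 228)(2) - (1/2)(2.5)(2)^2), a change of -28.3681.

-28.37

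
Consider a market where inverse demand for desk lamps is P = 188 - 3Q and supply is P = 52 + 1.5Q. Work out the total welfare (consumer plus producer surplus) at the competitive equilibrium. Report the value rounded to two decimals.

2055.11

Set 188 - 3Q = 52 + 1.5Q, which gives 136 = 4.5Q, so Q* = 30.2222 and P* = 188 - 3(30.2222) = 97.3333.
Total surplus is the full triangle between the curves from 0 to Q*: (1/2)(30.2222)(188 - 52) = 2055.1111.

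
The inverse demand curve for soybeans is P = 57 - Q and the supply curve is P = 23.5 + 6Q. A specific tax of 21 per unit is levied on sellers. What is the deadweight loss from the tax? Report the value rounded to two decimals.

Pre-tax equilibrium: 57 - Q = 23.5 + 6Q gives Q* = 4.7857, P* = 52.2143.
A tax on sellers shifts supply up by 21: 57 - Q = 23.5 + 6Q + 21, so Q_t = 1.7857. Buyers pay P_b = 55.2143; sellers receive P_s = P_b - 21 = 34.2143.
The welfare triangle lost has base Q* - Q_t = 3 and height t = 21, so DWL = (1/2)(3)(21) = 31.5.

31.50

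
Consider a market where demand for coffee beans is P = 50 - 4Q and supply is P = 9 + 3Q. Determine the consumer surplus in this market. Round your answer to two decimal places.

Equilibrium: 50 - 4Q = 9 + 3Q, so Q* = 5.8571 and P* = 26.5714.
CS is the area between the demand curve and P* from 0 to Q*: (1/2)(5.8571)(23.4286) = 68.6122.

68.61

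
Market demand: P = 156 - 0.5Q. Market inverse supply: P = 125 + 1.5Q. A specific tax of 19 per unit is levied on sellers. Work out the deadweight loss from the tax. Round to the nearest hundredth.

Pre-tax equilibrium: 156 - 0.5Q = 125 + 1.5Q gives Q* = 15.5, P* = 148.25.
A tax on sellers shifts supply up by 19: 156 - 0.5Q = 125 + 1.5Q + 19, so Q_t = 6. Buyers pay P_b = 153; sellers receive P_s = P_b - 19 = 134.
The welfare triangle lost has base Q* - Q_t = 9.5 and height t = 19, so DWL = (1/2)(9.5)(19) = 90.25.

90.25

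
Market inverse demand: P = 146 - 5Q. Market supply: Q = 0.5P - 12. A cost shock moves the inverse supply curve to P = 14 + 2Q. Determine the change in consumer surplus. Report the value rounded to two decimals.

Rewriting supply in inverse form: P = 24 + 2Q.
Initial equilibrium: Q_0 = 17.4286, P_0 = 58.8571; CS_0 = (1/2)(17.4286)(87.1429) = 759.3878, PS_0 = (1/2)(17.4286)(34.8571) = 303.7551.
New equilibrium: 146 - 5Q = 14 + 2Q gives Q_1 = 18.8571, P_1 = 51.7143; CS_1 = 888.9796, PS_1 = 355.5918.
Change in consumer surplus = 888.9796 - 759.3878 = 129.5918.

129.59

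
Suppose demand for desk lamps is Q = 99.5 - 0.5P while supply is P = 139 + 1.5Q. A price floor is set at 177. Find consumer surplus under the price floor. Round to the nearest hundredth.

Rewriting demand in inverse form: P = 199 - 2Q.
Without the control, 199 - 2Q = 139 + 1.5Q so Q* = 17.1429 and P* = 164.7143.
At P = 177, buyers demand (199 - 177)/2 = 11 while sellers would supply more, so the quantity traded is 11 at price 177.
CS is the triangle under demand above 177: (1/2)(11)(199 - 177) = 121.

121.00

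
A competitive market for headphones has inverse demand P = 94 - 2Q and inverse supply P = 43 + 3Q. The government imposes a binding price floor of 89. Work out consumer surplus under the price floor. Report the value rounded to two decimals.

6.25

Without the control, 94 - 2Q = 43 + 3Q so Q* = 10.2 and P* = 73.6.
At P = 89, buyers demand (94 - 89)/2 = 2.5 while sellers would supply more, so the quantity traded is 2.5 at price 89.
CS is the triangle under demand above 89: (1/2)(2.5)(94 - 89) = 6.25.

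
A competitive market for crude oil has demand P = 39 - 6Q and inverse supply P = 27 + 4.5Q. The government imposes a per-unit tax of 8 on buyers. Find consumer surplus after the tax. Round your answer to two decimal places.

0.44

Without the tax, 39 - 6Q = 27 + 4.5Q so Q* = 1.1429 and P* = 32.1429.
A tax on buyers shifts demand down by 8: (39 - 8) - 6Q = 27 + 4.5Q, so Q_t = 0.381. Buyers pay P_b = 36.7143; sellers receive P_s = P_b - 8 = 28.7143.
CS = (1/2)(Q_t)(39 - P_b) = (1/2)(0.381)(2.2857) = 0.4354.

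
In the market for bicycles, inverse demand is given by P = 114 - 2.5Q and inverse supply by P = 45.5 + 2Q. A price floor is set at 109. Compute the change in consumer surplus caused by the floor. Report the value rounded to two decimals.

-284.65

Without the control, 114 - 2.5Q = 45.5 + 2Q so Q* = 15.2222 and P* = 75.9444.
At the floor price 109, quantity demanded is (114 - 109)/2.5 = 2; demand is the short side, so Q = 2 trades at P = 109.
CS goes from (1/2)(15.2222)(38.0556) = 289.6451 to 5 (computed as (114 - 109)(2) - (1/2)(2.5)(2)^2), a change of -284.6451.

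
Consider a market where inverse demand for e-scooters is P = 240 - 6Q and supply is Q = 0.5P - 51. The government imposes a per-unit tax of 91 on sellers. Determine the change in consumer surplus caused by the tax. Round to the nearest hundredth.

-789.14

Rewriting supply in inverse form: P = 102 + 2Q.
Without the tax, 240 - 6Q = 102 + 2Q so Q* = 17.25 and P* = 136.5.
A tax on sellers shifts supply up by 91: 240 - 6Q = 102 + 2Q + 91, so Q_t = 5.875. Buyers pay P_b = 204.75; sellers receive P_s = P_b - 91 = 113.75.
CS falls from (1/2)(17.25)(103.5) = 892.6875 to (1/2)(5.875)(35.25) = 103.5469, a change of -789.1406.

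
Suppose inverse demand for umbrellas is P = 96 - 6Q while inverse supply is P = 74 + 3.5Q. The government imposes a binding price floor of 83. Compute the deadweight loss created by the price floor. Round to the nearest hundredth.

Without the control, 96 - 6Q = 74 + 3.5Q so Q* = 2.3158 and P* = 82.1053.
At the floor price 83, quantity demanded is (96 - 83)/6 = 2.1667; demand is the short side, so Q = 2.1667 trades at P = 83.
The lost-trades triangle has base Q* - 2.1667 = 0.1491 and height equal to the gap between the curves at Q = 2.1667, which is 83 - 81.5833 = 1.4167. DWL = (1/2)(0.1491)(1.4167) = 0.1056.

0.11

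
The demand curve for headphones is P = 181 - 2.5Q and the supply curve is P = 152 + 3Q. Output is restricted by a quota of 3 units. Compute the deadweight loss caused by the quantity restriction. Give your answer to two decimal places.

14.20

Without the quota, 181 - 2.5Q = 152 + 3Q gives Q* = 5.2727.
At Q = 3 the demand price is 181 - 2.5(3) = 173.5 and the supply price is 152 + 3(3) = 161.
Deadweight loss is the triangle between the curves from 3 to 5.2727: (1/2)(173.5 - 161)(5.2727 - 3) = 14.2045.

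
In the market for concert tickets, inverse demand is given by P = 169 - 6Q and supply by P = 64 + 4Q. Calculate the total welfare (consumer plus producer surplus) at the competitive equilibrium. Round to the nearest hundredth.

Equilibrium: 169 - 6Q = 64 + 4Q, so Q* = 10.5 and P* = 106.
CS = (1/2)(10.5)(63) = 330.75 and PS = (1/2)(10.5)(42) = 220.5, so total surplus = 551.25.

551.25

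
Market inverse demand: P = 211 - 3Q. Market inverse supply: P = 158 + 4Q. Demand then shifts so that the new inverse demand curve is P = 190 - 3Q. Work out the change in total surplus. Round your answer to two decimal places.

-127.50

Initial equilibrium: Q_0 = 7.5714, P_0 = 188.2857; CS_0 = (1/2)(7.5714)(22.7143) = 85.9898, PS_0 = (1/2)(7.5714)(30.2857) = 114.6531.
New equilibrium: 190 - 3Q = 158 + 4Q gives Q_1 = 4.5714, P_1 = 176.2857; CS_1 = 31.3469, PS_1 = 41.7959.
Change in total surplus = (31.3469 + 41.7959) - (85.9898 + 114.6531) = -127.5.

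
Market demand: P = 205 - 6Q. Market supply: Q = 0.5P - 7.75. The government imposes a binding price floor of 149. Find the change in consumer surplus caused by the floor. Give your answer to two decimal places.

Rewriting supply in inverse form: P = 15.5 + 2Q.
Free-market equilibrium: 205 - 6Q = 15.5 + 2Q gives Q* = 23.6875, P* = 62.875.
At the floor price 149, quantity demanded is (205 - 149)/6 = 9.3333; demand is the short side, so Q = 9.3333 trades at P = 149.
CS goes from (1/2)(23.6875)(142.125) = 1683.293 to 261.3333 (computed as (205 - 149)(9.3333) - (1/2)(6)(9.3333)^2), a change of -1421.9596.

-1421.96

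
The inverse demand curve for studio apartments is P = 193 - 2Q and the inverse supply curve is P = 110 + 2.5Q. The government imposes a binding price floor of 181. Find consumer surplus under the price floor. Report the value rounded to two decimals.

36.00

Free-market equilibrium: 193 - 2Q = 110 + 2.5Q gives Q* = 18.4444, P* = 156.1111.
At P = 181, buyers demand (193 - 181)/2 = 6 while sellers would supply more, so the quantity traded is 6 at price 181.
CS is the triangle under demand above 181: (1/2)(6)(193 - 181) = 36.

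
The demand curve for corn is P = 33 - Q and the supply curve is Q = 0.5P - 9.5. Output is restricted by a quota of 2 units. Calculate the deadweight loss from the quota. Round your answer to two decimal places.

10.67

Rewriting supply in inverse form: P = 19 + 2Q.
Without the quota, 33 - Q = 19 + 2Q gives Q* = 4.6667.
At Q = 2 the demand price is 33 - (2) = 31 and the supply price is 19 + 2(2) = 23.
Deadweight loss is the triangle between the curves from 2 to 4.6667: (1/2)(31 - 23)(4.6667 - 2) = 10.6667.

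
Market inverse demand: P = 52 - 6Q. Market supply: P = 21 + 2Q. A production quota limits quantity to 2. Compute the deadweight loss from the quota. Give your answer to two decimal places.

14.06

Without the quota, 52 - 6Q = 21 + 2Q gives Q* = 3.875.
At Q = 2 the demand price is 52 - 6(2) = 40 and the supply price is 21 + 2(2) = 25.
DWL = (1/2)(gap between curves at 2) x (Q* - 2) = (1/2)(15)(1.875) = 14.0625.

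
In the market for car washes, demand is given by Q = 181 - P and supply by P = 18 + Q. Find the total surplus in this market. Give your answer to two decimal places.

Rewriting demand in inverse form: P = 181 - Q.
Equilibrium: 181 - Q = 18 + Q, so Q* = 81.5 and P* = 99.5.
Total surplus is the full triangle between the curves from 0 to Q*: (1/2)(81.5)(181 - 18) = 6642.25.

6642.25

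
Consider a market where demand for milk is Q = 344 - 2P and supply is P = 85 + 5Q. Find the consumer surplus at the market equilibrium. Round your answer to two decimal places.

Rewriting demand in inverse form: P = 172 - 0.5Q.
Setting demand equal to supply, 87 = 5.5Q, so Q* = 15.8182 and P* = 164.0909.
CS is the area between the demand curve and P* from 0 to Q*: (1/2)(15.8182)(7.9091) = 62.5537.

62.55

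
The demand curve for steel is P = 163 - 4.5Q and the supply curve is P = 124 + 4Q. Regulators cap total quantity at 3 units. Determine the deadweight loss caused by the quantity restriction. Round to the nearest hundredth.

Without the quota, 163 - 4.5Q = 124 + 4Q gives Q* = 4.5882.
At Q = 3 the demand price is 163 - 4.5(3) = 149.5 and the supply price is 124 + 4(3) = 136.
Deadweight loss is the triangle between the curves from 3 to 4.5882: (1/2)(149.5 - 136)(4.5882 - 3) = 10.7206.

10.72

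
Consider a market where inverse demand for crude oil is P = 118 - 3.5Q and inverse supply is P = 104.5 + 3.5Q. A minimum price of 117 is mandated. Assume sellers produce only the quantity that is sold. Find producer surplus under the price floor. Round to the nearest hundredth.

Free-market equilibrium: 118 - 3.5Q = 104.5 + 3.5Q gives Q* = 1.9286, P* = 111.25.
At P = 117, buyers demand (118 - 117)/3.5 = 0.2857 while sellers would supply more, so the quantity traded is 0.2857 at price 117.
The supply price at Q = 0.2857 is 105.5. PS is the trapezoid between 117 and supply over [0, 0.2857]: (1/2)[(117 - 104.5) + (117 - 105.5)](0.2857) = 3.4286.

3.43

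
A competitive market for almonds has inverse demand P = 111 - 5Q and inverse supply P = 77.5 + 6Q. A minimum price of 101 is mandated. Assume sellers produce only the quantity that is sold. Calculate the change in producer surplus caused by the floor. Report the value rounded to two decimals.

Without the control, 111 - 5Q = 77.5 + 6Q so Q* = 3.0455 and P* = 95.7727.
At P = 101, buyers demand (111 - 101)/5 = 2 while sellers would supply more, so the quantity traded is 2 at price 101.
PS goes from (1/2)(3.0455)(18.2727) = 27.8244 to 35 (computed as (101 - 77.5)(2) - (1/2)(6)(2)^2), a change of 7.1756.

7.18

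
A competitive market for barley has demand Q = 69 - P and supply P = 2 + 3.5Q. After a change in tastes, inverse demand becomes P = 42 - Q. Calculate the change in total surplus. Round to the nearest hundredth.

-321.00

Rewriting demand in inverse form: P = 69 - Q.
Initial equilibrium: Q_0 = 14.8889, P_0 = 54.1111; CS_0 = (1/2)(14.8889)(14.8889) = 110.8395, PS_0 = (1/2)(14.8889)(52.1111) = 387.9383.
New equilibrium: 42 - Q = 2 + 3.5Q gives Q_1 = 8.8889, P_1 = 33.1111; CS_1 = 39.5062, PS_1 = 138.2716.
Change in total surplus = (39.5062 + 138.2716) - (110.8395 + 387.9383) = -321.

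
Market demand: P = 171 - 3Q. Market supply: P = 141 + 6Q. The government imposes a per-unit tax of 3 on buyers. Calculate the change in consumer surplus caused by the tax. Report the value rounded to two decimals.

-3.17

Pre-tax equilibrium: 171 - 3Q = 141 + 6Q gives Q* = 3.3333, P* = 161.
A tax on buyers shifts demand down by 3: (171 - 3) - 3Q = 141 + 6Q, so Q_t = 3. Buyers pay P_b = 162; sellers receive P_s = P_b - 3 = 159.
CS falls from (1/2)(3.3333)(10) = 16.6667 to (1/2)(3)(9) = 13.5, a change of -3.1667.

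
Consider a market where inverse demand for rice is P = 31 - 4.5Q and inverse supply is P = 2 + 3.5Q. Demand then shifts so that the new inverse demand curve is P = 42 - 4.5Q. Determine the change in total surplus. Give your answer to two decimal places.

Initial equilibrium: Q_0 = 3.625, P_0 = 14.6875; CS_0 = (1/2)(3.625)(16.3125) = 29.5664, PS_0 = (1/2)(3.625)(12.6875) = 22.9961.
New equilibrium: 42 - 4.5Q = 2 + 3.5Q gives Q_1 = 5, P_1 = 19.5; CS_1 = 56.25, PS_1 = 43.75.
Change in total surplus = (56.25 + 43.75) - (29.5664 + 22.9961) = 47.4375.

47.44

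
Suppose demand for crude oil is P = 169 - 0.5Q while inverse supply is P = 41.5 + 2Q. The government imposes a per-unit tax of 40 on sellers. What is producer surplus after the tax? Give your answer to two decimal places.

1225.00

Without the tax, 169 - 0.5Q = 41.5 + 2Q so Q* = 51 and P* = 143.5.
With the tax, sellers need 40 more per unit: 169 - 0.5Q = 41.5 + 2Q + 40, so Q_t = 35. Buyers pay P_b = 151.5; sellers receive P_s = P_b - 40 = 111.5.
PS = (1/2)(Q_t)(P_s - 41.5) = (1/2)(35)(70) = 1225.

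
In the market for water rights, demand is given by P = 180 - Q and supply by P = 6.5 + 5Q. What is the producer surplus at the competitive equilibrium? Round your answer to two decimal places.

2090.43

Setting demand equal to supply, 173.5 = 6Q, so Q* = 28.9167 and P* = 151.0833.
PS is the area between P* and the supply curve from 0 to Q*: (1/2)(28.9167)(144.5833) = 2090.434.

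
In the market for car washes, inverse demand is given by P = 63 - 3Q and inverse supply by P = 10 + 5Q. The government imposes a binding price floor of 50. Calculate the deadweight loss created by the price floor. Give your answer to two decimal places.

21.01

Free-market equilibrium: 63 - 3Q = 10 + 5Q gives Q* = 6.625, P* = 43.125.
At the floor price 50, quantity demanded is (63 - 50)/3 = 4.3333; demand is the short side, so Q = 4.3333 trades at P = 50.
The lost-trades triangle has base Q* - 4.3333 = 2.2917 and height equal to the gap between the curves at Q = 4.3333, which is 50 - 31.6667 = 18.3333. DWL = (1/2)(2.2917)(18.3333) = 21.0069.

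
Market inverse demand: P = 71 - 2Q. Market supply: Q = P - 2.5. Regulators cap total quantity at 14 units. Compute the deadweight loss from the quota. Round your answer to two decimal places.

117.04

Rewriting supply in inverse form: P = 2.5 + Q.
Without the quota, 71 - 2Q = 2.5 + Q gives Q* = 22.8333.
At Q = 14 the demand price is 71 - 2(14) = 43 and the supply price is 2.5 + (14) = 16.5.
Deadweight loss is the triangle between the curves from 14 to 22.8333: (1/2)(43 - 16.5)(22.8333 - 14) = 117.0417.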